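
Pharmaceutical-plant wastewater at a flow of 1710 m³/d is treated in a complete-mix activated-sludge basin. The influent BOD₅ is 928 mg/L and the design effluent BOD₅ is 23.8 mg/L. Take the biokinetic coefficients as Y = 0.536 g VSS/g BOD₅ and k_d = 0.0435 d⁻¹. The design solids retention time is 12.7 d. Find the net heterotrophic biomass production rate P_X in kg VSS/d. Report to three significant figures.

P_X ≈ 534 kg VSS/d

The observed yield is Y_obs = Y/(1 + k_d·θ_c) = 0.536 / (1 + 0.0435 × 12.7) = 0.536 / 1.552 = 0.3453 g VSS per g BOD₅ removed.
Mass of BOD₅ removed per day: Q(S₀ − S) = 1710 × 904.2 g/m³ = 1546 kg/d.
So the net sludge growth is P_X = 0.3453 × 1546 = 533.8 kg VSS/d.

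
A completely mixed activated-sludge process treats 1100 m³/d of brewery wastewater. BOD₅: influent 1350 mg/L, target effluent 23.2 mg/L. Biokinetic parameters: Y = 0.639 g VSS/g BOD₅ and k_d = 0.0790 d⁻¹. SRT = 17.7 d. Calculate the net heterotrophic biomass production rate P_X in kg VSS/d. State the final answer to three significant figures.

P_X ≈ 389 kg VSS/d

Y_obs = Y / (1 + k_d θ_c) = 0.639 / (1 + 0.0790 × 17.7) = 0.639 / 2.398 = 0.2664.
Q·(S₀ − S) = 1100 × (1350 − 23.2) × 10⁻³ = 1459 kg/d removed.
Biomass produced: P_X = Y_obs·Q·ΔS = 0.2664 × 1459 ≈ 388.9 kg VSS/d.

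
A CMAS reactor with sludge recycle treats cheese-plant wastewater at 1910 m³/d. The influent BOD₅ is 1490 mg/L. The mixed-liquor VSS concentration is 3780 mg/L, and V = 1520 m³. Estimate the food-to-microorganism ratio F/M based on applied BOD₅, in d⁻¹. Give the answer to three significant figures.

F/M ≈ 0.495 d⁻¹

F/M = applied load / biomass = Q·S₀/(V·X) = 1910 × 1490 / (1520 × 3780) = 0.4953 d⁻¹.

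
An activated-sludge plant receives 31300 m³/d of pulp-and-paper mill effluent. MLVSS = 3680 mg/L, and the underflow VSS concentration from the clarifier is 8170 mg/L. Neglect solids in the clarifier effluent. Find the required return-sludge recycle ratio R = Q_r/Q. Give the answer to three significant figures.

R ≈ 0.820

Solids balance on the clarifier gives (1+R)X = R·X_r, so R = X/(X_r − X) = 3680 / (8170 − 3680) = 0.8196.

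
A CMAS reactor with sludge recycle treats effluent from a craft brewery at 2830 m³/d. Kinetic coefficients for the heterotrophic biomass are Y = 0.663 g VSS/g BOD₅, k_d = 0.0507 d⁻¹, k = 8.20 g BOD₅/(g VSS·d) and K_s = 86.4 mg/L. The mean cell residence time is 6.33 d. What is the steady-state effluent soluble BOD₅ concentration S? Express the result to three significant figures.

S ≈ 3.45 mg/L

From the Monod/SRT balance for a CMAS, S = K_s·(1+k_d θ_c)/[θ_c·(Y k − k_d) − 1] = 86.4 × (1 + 0.0507 × 6.33) / [6.33 × (0.663 × 8.20 − 0.0507) − 1] = 114.1 / 33.09 = 3.449 mg/L.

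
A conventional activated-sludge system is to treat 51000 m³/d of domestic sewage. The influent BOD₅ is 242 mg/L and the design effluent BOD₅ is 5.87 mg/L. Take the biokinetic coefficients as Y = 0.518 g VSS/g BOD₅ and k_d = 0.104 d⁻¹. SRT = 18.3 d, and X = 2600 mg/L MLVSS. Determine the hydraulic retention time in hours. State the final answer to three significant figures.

τ ≈ 7.12 h

From the SRT design equation V = Y Q (S₀−S) θ_c / [X (1 + k_d θ_c)] = 0.518 × 51000 × (242 − 5.87) × 18.3 / [2600 × (1 + 0.104 × 18.3)] = 1.14×10^8 / 7548 = 15123 m³.
HRT = V/Q = 15123 m³ / 51000 m³·d⁻¹ = 0.2965 d × 24 = 7.117 h.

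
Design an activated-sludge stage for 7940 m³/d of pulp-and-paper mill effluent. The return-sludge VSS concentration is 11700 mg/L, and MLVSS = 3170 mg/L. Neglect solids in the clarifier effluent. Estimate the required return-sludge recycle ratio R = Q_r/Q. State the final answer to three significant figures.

R ≈ 0.372

R = Q_r/Q = X/(X_r − X) = 3170 / (11700 − 3170) = 0.3716.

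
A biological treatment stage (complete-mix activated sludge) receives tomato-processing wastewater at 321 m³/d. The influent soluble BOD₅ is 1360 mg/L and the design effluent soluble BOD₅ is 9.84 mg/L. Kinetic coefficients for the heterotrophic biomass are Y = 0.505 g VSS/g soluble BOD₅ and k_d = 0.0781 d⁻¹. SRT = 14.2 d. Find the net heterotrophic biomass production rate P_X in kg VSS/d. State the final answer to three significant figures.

P_X ≈ 104 kg VSS/d

Correct the yield for decay: Y_obs = Y/(1 + k_d θ_c) = 0.505 / (1 + 0.0781 × 14.2) = 0.505 / 2.109 = 0.2394.
Q·(S₀ − S) = 321 × (1360 − 9.84) × 10⁻³ = 433.4 kg/d removed.
P_X = Y_obs · Q(S₀ − S) = 0.2394 × 433.4 = 103.8 kg VSS/d.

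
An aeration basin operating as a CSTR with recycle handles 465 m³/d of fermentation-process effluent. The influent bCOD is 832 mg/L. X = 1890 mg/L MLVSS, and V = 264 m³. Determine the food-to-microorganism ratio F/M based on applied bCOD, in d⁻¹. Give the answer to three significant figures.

F/M = applied load / biomass = Q·S₀/(V·X) = 465 × 832 / (264.0 × 1890) = 0.7754 d⁻¹.

F/M ≈ 0.775 d⁻¹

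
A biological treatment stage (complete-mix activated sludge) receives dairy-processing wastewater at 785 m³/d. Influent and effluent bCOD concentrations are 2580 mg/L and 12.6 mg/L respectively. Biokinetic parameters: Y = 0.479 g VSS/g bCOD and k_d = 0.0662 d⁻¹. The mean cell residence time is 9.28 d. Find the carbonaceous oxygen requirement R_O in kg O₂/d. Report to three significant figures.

Observed yield with endogenous decay: Y_obs = Y / (1 + k_d·θ_c) = 0.479 / (1 + 0.0662 × 9.28) = 0.479 / 1.614 = 0.2967 g VSS/g bCOD.
ΔS = 2580 − 12.6 = 2567 mg/L, so the substrate removal rate is 785 × 2567/1000 = 2015 kg bCOD/d.
Net sludge production P_X = 0.2967 × 2015 = 598.0 kg VSS/d.
Carbonaceous O₂ demand = substrate oxidised − cell-mass equivalent = 2015 − 1.42 × 598.0 = 1166 kg O₂/d.

R_O ≈ 1170 kg O₂/d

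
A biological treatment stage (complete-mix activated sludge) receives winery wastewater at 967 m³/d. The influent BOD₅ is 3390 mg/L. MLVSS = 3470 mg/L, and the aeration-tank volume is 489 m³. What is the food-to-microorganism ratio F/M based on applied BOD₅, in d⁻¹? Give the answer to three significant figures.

F/M = Q·S₀ / (V·X) = 967 × 3390 / (489.0 × 3470) = 1.932 g BOD₅·(g VSS·d)⁻¹.

F/M ≈ 1.93 d⁻¹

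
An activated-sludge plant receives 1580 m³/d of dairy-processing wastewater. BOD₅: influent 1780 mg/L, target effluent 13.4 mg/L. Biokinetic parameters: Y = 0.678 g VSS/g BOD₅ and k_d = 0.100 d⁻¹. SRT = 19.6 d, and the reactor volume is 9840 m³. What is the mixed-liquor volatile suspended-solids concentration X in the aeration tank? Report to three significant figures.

X ≈ 1270 mg/L

Solving the biomass balance for X: X = Y Q (S₀−S) θ_c / [V (1+k_d θ_c)] = 0.678 × 1580 × (1780 − 13.4) × 19.6 / [9840 × (1 + 0.100 × 19.6)] = 1273 mg/L.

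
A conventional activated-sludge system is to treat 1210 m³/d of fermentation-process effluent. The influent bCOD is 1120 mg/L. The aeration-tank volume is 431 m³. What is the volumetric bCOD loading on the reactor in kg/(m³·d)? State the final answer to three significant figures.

L_v ≈ 3.14 kg bCOD/(m³·d)

Applied bCOD load per unit volume = Q·S₀/V = (1210 × 1120/1000)/431.0 = 3.144 kg bCOD·m⁻³·d⁻¹.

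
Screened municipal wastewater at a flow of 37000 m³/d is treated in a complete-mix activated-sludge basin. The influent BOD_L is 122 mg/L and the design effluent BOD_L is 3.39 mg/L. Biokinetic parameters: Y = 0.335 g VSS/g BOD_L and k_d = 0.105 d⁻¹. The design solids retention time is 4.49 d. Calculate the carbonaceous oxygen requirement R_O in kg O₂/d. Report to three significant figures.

R_O ≈ 2970 kg O₂/d

Observed yield with endogenous decay: Y_obs = Y / (1 + k_d·θ_c) = 0.335 / (1 + 0.105 × 4.49) = 0.335 / 1.471 = 0.2277 g VSS/g BOD_L.
Mass of BOD_L removed per day: Q(S₀ − S) = 37000 × 118.6 g/m³ = 4389 kg/d.
Net sludge production P_X = 0.2277 × 4389 = 999.1 kg VSS/d.
R_O = Q·(S₀ − S) − 1.42·P_X = 4389 − 1.42 × 999.1 = 2970 kg O₂/d.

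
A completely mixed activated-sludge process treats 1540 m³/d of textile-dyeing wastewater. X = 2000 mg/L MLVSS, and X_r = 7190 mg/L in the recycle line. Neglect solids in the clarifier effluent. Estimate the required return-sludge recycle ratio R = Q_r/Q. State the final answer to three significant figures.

R = Q_r/Q = X/(X_r − X) = 2000 / (7190 − 2000) = 0.3854.

R ≈ 0.385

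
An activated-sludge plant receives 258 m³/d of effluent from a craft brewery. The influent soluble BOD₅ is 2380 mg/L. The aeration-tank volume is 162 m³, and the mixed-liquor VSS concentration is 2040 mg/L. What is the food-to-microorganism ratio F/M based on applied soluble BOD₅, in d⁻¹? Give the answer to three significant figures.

F/M = applied load / biomass = Q·S₀/(V·X) = 258 × 2380 / (162.0 × 2040) = 1.858 d⁻¹.

F/M ≈ 1.86 d⁻¹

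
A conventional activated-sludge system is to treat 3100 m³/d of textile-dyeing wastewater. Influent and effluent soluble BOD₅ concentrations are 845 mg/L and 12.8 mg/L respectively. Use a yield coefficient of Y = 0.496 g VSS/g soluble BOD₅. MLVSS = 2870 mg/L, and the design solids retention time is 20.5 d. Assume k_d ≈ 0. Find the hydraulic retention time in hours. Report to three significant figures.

τ ≈ 70.8 h

With k_d = 0 the design equation reduces to V = Y Q (S₀−S) θ_c / X = 0.496 × 3100 × (845 − 12.8) × 20.5 / 2870 = 9140 m³.
τ = V/Q = 9140/3100 = 2.948 d, or 70.76 h.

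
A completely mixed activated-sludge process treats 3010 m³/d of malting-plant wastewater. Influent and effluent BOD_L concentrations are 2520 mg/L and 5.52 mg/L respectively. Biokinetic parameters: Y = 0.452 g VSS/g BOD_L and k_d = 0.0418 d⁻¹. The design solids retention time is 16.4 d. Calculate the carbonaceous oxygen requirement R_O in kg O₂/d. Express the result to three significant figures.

Observed yield with endogenous decay: Y_obs = Y / (1 + k_d·θ_c) = 0.452 / (1 + 0.0418 × 16.4) = 0.452 / 1.686 = 0.2682 g VSS/g BOD_L.
Substrate removed = Q·(S₀ − S) = 3010 m³/d × (2520 − 5.52) g/m³ = 7.57×10^6 g/d = 7569 kg/d.
P_X = Y_obs·Q·(S₀ − S) = 0.2682 × 7569 = 2030 kg VSS/d.
Carbonaceous O₂ demand = substrate oxidised − cell-mass equivalent = 7569 − 1.42 × 2030 = 4686 kg O₂/d.

R_O ≈ 4690 kg O₂/d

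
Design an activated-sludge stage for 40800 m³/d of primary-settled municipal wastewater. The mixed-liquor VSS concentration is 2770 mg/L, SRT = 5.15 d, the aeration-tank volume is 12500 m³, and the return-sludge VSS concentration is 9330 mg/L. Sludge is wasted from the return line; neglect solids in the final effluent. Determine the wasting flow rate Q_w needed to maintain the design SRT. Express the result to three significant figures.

Q_w ≈ 721 m³/d

Wasting from the return line (neglecting effluent solids): Q_w = V·X / (θ_c·X_r) = 12500 × 2770 / (5.15 × 9330) = 720.6 m³/d.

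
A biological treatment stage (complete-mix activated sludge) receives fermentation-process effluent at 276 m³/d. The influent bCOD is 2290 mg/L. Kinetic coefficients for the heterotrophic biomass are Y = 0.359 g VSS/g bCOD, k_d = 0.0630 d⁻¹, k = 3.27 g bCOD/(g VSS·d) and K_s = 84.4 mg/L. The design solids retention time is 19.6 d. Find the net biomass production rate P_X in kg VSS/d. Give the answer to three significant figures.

From the Monod/SRT balance for a CMAS, S = K_s·(1+k_d θ_c)/[θ_c·(Y k − k_d) − 1] = 84.4 × (1 + 0.0630 × 19.6) / [19.6 × (0.359 × 3.27 − 0.0630) − 1] = 188.6 / 20.77 = 9.079 mg/L.
Y_obs = Y / (1 + k_d θ_c) = 0.359 / (1 + 0.0630 × 19.6) = 0.359 / 2.235 = 0.1606.
Q·(S₀ − S) = 276 × (2290 − 9.08) × 10⁻³ = 629.5 kg/d removed.
So the net sludge growth is P_X = 0.1606 × 629.5 = 101.1 kg VSS/d.

P_X ≈ 101 kg VSS/d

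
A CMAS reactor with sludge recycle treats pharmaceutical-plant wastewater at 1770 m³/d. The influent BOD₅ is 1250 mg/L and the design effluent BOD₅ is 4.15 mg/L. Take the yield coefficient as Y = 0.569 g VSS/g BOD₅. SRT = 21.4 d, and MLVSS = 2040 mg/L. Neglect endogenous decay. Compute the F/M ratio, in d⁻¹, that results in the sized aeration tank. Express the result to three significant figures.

F/M ≈ 0.0824 d⁻¹

Biomass mass balance (decay neglected): V·X = Y·Q·(S₀ − S)·θ_c, so V = 0.569 × 1770 × (1250 − 4.15) × 21.4 / 2040 = 13162 m³.
Food-to-microorganism ratio F/M = Q S₀ / (V X) = 1770 × 1250 / (13162 × 2040) = 0.08240 d⁻¹.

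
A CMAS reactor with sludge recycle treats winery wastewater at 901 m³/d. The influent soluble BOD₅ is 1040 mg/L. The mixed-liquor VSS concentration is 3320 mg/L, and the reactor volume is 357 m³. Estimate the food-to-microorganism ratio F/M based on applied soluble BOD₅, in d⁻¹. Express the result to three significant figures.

F/M ≈ 0.791 d⁻¹

Food-to-microorganism ratio F/M = Q S₀ / (V X) = 901 × 1040 / (357.0 × 3320) = 0.7906 d⁻¹.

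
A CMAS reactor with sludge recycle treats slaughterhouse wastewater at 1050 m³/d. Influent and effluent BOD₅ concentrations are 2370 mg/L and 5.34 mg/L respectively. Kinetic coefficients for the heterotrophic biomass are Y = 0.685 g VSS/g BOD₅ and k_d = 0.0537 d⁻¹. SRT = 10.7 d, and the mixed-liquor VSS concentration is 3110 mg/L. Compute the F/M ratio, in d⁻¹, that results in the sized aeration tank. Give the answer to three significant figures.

Rearranging the biomass balance for a CMAS with decay, V = Y·Q·ΔS·θ_c / [X·(1+k_d θ_c)] = 0.685 × 1050 × (2370 − 5.34) × 10.7 / [3110 × (1 + 0.0537 × 10.7)] = 1.82×10^7 / 4897 = 3716 m³.
F/M = applied load / biomass = Q·S₀/(V·X) = 1050 × 2370 / (3716 × 3110) = 0.2153 d⁻¹.

F/M ≈ 0.215 d⁻¹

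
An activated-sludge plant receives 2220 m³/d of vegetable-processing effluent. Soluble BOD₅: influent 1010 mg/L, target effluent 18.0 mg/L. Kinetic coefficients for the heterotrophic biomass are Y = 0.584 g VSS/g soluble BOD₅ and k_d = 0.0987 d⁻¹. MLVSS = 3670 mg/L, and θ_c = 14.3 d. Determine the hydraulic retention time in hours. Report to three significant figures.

τ ≈ 22.5 h

Steady-state biomass mass balance: V·X·(1 + k_d·θ_c) = Y·Q·(S₀ − S)·θ_c, so V = 0.584 × 2220 × (1010 − 18.0) × 14.3 / [3670 × (1 + 0.0987 × 14.3)] = 1.84×10^7 / 8850 = 2078 m³.
τ = V/Q = 2078/2220 = 0.9361 d, or 22.47 h.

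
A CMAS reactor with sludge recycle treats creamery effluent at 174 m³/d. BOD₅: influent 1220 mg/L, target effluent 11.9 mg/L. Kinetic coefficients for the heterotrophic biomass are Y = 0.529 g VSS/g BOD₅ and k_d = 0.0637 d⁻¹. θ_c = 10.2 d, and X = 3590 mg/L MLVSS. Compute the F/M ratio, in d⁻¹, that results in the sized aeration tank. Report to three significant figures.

From the SRT design equation V = Y Q (S₀−S) θ_c / [X (1 + k_d θ_c)] = 0.529 × 174 × (1220 − 11.9) × 10.2 / [3590 × (1 + 0.0637 × 10.2)] = 1.13×10^6 / 5923 = 191.5 m³.
F/M = applied load / biomass = Q·S₀/(V·X) = 174 × 1220 / (191.5 × 3590) = 0.3088 d⁻¹.

F/M ≈ 0.309 d⁻¹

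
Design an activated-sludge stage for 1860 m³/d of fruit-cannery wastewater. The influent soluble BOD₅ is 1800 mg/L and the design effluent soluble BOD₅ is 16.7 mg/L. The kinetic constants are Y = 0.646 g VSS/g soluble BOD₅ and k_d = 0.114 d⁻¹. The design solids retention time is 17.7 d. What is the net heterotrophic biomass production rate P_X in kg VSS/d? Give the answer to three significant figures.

Y_obs = Y / (1 + k_d θ_c) = 0.646 / (1 + 0.114 × 17.7) = 0.646 / 3.018 = 0.2141.
Mass of soluble BOD₅ removed per day: Q(S₀ − S) = 1860 × 1783 g/m³ = 3317 kg/d.
So the net sludge growth is P_X = 0.2141 × 3317 = 710.0 kg VSS/d.

P_X ≈ 710 kg VSS/d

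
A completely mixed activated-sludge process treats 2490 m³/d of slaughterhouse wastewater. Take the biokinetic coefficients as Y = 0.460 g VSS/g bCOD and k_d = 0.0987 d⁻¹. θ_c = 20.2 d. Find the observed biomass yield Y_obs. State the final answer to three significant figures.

Y_obs ≈ 0.154 g VSS/g bCOD

Correct the yield for decay: Y_obs = Y/(1 + k_d θ_c) = 0.460 / (1 + 0.0987 × 20.2) = 0.460 / 2.994 = 0.1537.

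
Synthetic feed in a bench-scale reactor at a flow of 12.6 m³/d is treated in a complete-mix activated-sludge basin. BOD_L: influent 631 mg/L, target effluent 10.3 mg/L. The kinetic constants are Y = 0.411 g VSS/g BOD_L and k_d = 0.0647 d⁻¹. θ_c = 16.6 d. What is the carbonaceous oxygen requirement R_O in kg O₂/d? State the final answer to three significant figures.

Correct the yield for decay: Y_obs = Y/(1 + k_d θ_c) = 0.411 / (1 + 0.0647 × 16.6) = 0.411 / 2.074 = 0.1982.
Substrate removed = Q·(S₀ − S) = 12.6 m³/d × (631 − 10.3) g/m³ = 7.82×10^3 g/d = 7.821 kg/d.
P_X = Y_obs·Q·(S₀ − S) = 0.1982 × 7.821 = 1.550 kg VSS/d.
Carbonaceous O₂ demand = substrate oxidised − cell-mass equivalent = 7.821 − 1.42 × 1.550 = 5.620 kg O₂/d.

R_O ≈ 5.62 kg O₂/d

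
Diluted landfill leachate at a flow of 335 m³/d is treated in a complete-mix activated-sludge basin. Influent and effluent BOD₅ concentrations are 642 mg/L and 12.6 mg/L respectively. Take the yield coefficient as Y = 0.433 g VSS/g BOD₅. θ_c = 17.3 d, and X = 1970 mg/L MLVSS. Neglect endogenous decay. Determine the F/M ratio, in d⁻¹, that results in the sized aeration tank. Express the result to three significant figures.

F/M ≈ 0.136 d⁻¹

Biomass mass balance (decay neglected): V·X = Y·Q·(S₀ − S)·θ_c, so V = 0.433 × 335 × (642 − 12.6) × 17.3 / 1970 = 801.8 m³.
Food-to-microorganism ratio F/M = Q S₀ / (V X) = 335 × 642 / (801.8 × 1970) = 0.1362 d⁻¹.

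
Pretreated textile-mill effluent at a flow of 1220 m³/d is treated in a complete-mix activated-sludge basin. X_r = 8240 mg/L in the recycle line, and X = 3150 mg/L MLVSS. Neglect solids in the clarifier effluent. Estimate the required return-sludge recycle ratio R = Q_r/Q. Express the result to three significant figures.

R = Q_r/Q = X/(X_r − X) = 3150 / (8240 − 3150) = 0.6189.

R ≈ 0.619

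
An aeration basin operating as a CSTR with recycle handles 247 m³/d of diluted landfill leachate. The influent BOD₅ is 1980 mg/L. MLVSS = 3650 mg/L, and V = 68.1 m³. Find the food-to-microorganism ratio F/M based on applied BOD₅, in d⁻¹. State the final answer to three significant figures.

F/M ≈ 1.97 d⁻¹

F/M = Q·S₀ / (V·X) = 247 × 1980 / (68.10 × 3650) = 1.968 g BOD₅·(g VSS·d)⁻¹.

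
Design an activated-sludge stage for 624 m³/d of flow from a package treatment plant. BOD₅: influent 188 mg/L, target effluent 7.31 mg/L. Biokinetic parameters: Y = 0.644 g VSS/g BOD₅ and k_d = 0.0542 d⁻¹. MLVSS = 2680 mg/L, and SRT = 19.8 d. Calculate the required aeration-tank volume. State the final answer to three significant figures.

Rearranging the biomass balance for a CMAS with decay, V = Y·Q·ΔS·θ_c / [X·(1+k_d θ_c)] = 0.644 × 624 × (188 − 7.31) × 19.8 / [2680 × (1 + 0.0542 × 19.8)] = 1.44×10^6 / 5556 = 258.8 m³.

V ≈ 259 m³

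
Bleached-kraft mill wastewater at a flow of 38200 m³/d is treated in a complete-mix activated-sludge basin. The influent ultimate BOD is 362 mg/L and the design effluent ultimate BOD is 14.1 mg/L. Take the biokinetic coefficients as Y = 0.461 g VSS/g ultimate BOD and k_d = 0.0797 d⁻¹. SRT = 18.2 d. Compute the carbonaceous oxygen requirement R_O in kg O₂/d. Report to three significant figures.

The observed yield is Y_obs = Y/(1 + k_d·θ_c) = 0.461 / (1 + 0.0797 × 18.2) = 0.461 / 2.451 = 0.1881 g VSS per g ultimate BOD removed.
Q·(S₀ − S) = 38200 × (362 − 14.1) × 10⁻³ = 13290 kg/d removed.
Net sludge production P_X = 0.1881 × 13290 = 2500 kg VSS/d.
Carbonaceous O₂ demand = substrate oxidised − cell-mass equivalent = 13290 − 1.42 × 2500 = 9740 kg O₂/d.

R_O ≈ 9740 kg O₂/d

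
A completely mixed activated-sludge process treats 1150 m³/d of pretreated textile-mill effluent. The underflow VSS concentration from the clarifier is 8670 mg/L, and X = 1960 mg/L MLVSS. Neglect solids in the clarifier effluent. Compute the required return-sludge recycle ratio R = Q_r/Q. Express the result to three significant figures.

Mass balance around the secondary clarifier (neglecting effluent solids): R = X / (X_r − X) = 1960 / (8670 − 1960) = 0.2921.

R ≈ 0.292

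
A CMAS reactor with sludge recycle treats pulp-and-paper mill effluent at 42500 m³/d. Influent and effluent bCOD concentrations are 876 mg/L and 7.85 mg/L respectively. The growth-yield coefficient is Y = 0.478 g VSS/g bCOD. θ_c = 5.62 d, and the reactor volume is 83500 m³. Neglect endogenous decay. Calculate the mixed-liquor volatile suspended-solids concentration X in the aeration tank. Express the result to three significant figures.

Without decay, X = Y Q (S₀−S) θ_c / V = 0.478 × 42500 × (876 − 7.85) × 5.62 / 83500 = 1187 mg/L.

X ≈ 1190 mg/L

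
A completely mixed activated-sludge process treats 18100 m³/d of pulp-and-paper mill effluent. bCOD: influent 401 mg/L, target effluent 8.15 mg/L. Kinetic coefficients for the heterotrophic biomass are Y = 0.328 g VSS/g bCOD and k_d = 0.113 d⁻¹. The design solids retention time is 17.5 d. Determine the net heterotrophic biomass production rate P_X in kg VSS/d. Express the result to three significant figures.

P_X ≈ 783 kg VSS/d

Y_obs = Y / (1 + k_d θ_c) = 0.328 / (1 + 0.113 × 17.5) = 0.328 / 2.978 = 0.1102.
Mass of bCOD removed per day: Q(S₀ − S) = 18100 × 392.9 g/m³ = 7111 kg/d.
Biomass produced: P_X = Y_obs·Q·ΔS = 0.1102 × 7111 ≈ 783.3 kg VSS/d.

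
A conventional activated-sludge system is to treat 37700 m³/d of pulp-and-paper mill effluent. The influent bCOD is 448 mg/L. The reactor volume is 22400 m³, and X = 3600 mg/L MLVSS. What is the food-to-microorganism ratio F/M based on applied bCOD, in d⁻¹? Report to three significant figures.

F/M ≈ 0.209 d⁻¹

F/M = applied load / biomass = Q·S₀/(V·X) = 37700 × 448 / (22400 × 3600) = 0.2094 d⁻¹.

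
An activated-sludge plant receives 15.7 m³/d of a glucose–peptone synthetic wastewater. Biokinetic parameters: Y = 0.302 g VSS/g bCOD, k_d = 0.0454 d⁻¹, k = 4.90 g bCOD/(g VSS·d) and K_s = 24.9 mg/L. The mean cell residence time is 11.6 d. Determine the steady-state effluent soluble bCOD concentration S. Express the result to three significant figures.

For a completely mixed reactor with recycle the Lawrence–McCarty relation gives S = K_s·(1 + k_d·θ_c) / [θ_c·(Y·k − k_d) − 1] = 24.9 × (1 + 0.0454 × 11.6) / [11.6 × (0.302 × 4.90 − 0.0454) − 1] = 38.01 / 15.64 = 2.431 mg/L.

S ≈ 2.43 mg/L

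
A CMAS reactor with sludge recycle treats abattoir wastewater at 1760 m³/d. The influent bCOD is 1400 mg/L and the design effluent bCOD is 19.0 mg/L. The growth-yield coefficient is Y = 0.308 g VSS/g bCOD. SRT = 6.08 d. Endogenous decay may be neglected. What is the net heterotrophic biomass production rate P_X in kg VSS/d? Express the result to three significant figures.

P_X ≈ 749 kg VSS/d

With endogenous decay neglected, the observed yield equals the true yield: Y_obs = Y = 0.308 g VSS/g bCOD.
Mass of bCOD removed per day: Q(S₀ − S) = 1760 × 1381 g/m³ = 2431 kg/d.
Biomass produced: P_X = Y_obs·Q·ΔS = 0.3080 × 2431 ≈ 748.6 kg VSS/d.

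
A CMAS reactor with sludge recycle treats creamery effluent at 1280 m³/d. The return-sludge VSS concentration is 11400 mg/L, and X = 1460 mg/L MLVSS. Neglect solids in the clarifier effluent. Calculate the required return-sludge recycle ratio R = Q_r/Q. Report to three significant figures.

R ≈ 0.147

Solids balance on the clarifier gives (1+R)X = R·X_r, so R = X/(X_r − X) = 1460 / (11400 − 1460) = 0.1469.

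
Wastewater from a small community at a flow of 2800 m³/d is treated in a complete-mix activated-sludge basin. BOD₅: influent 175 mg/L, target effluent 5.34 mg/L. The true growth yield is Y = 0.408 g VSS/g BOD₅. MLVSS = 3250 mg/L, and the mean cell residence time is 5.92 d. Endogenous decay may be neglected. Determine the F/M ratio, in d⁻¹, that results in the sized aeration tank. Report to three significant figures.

F/M ≈ 0.427 d⁻¹

V·X = Y·Q·ΔS·θ_c gives V = 0.408 × 2800 × (175 − 5.34) × 5.92 / 3250 = 353.0 m³.
F/M = applied load / biomass = Q·S₀/(V·X) = 2800 × 175 / (353.0 × 3250) = 0.4270 d⁻¹.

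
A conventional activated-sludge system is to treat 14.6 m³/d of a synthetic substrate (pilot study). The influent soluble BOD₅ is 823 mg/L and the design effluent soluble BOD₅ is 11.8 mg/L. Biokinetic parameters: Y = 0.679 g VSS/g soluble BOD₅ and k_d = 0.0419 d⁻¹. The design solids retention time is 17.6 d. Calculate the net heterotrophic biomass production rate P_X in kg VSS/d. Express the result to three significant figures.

P_X ≈ 4.63 kg VSS/d

The observed yield is Y_obs = Y/(1 + k_d·θ_c) = 0.679 / (1 + 0.0419 × 17.6) = 0.679 / 1.737 = 0.3908 g VSS per g soluble BOD₅ removed.
Mass of soluble BOD₅ removed per day: Q(S₀ − S) = 14.6 × 811.2 g/m³ = 11.84 kg/d.
So the net sludge growth is P_X = 0.3908 × 11.84 = 4.629 kg VSS/d.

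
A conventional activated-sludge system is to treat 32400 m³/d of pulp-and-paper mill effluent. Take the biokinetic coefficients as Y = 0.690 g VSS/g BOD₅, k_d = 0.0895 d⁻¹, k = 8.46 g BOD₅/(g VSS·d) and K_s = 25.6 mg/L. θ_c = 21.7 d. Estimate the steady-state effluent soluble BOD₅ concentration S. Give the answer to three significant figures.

S ≈ 0.609 mg/L

For a completely mixed reactor with recycle the Lawrence–McCarty relation gives S = K_s·(1 + k_d·θ_c) / [θ_c·(Y·k − k_d) − 1] = 25.6 × (1 + 0.0895 × 21.7) / [21.7 × (0.690 × 8.46 − 0.0895) − 1] = 75.32 / 123.7 = 0.6087 mg/L.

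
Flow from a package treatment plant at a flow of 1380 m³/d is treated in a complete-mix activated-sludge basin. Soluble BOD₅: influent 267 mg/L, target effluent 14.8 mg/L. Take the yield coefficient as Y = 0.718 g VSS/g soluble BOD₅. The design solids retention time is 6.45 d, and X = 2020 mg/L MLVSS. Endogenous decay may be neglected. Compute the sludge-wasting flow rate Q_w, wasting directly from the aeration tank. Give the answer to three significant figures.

Q_w ≈ 124 m³/d

Biomass mass balance (decay neglected): V·X = Y·Q·(S₀ − S)·θ_c, so V = 0.718 × 1380 × (267 − 14.8) × 6.45 / 2020 = 797.9 m³.
For wasting at MLVSS concentration, Q_w = V/θ_c = 797.9/6.45 = 123.7 m³/d.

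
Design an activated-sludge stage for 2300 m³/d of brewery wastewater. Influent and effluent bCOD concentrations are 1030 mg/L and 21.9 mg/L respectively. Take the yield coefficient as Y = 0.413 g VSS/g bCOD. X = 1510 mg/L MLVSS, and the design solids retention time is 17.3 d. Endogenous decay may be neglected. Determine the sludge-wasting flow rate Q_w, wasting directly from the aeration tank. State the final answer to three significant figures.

V·X = Y·Q·ΔS·θ_c gives V = 0.413 × 2300 × (1030 − 21.9) × 17.3 / 1510 = 10971 m³.
For wasting at MLVSS concentration, Q_w = V/θ_c = 10971/17.3 = 634.2 m³/d.

Q_w ≈ 634 m³/d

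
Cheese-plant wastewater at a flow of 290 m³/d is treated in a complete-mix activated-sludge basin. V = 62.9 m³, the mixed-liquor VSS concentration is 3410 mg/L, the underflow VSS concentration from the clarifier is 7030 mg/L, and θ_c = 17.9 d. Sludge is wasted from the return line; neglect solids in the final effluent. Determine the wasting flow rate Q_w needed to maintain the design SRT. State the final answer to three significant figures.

Q_w ≈ 1.70 m³/d

θ_c = V·X/(Q_w·X_r) when wasting from the recycle, so Q_w = V·X/(θ_c·X_r) = 62.90 × 3410 / (17.9 × 7030) = 1.704 m³/d.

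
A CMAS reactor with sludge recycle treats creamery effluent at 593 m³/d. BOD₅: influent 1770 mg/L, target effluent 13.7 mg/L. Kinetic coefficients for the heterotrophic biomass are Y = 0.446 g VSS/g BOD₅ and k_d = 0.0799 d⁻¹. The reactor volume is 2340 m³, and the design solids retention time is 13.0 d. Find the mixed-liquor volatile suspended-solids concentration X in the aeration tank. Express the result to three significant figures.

Solving the biomass balance for X: X = Y Q (S₀−S) θ_c / [V (1+k_d θ_c)] = 0.446 × 593 × (1770 − 13.7) × 13.0 / [2340 × (1 + 0.0799 × 13.0)] = 1266 mg/L.

X ≈ 1270 mg/L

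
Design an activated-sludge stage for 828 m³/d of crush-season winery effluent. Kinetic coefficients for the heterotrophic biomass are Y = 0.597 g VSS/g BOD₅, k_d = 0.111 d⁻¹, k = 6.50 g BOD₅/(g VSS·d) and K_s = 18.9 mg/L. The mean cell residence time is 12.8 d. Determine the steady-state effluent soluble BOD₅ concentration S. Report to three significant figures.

For a completely mixed reactor with recycle the Lawrence–McCarty relation gives S = K_s·(1 + k_d·θ_c) / [θ_c·(Y·k − k_d) − 1] = 18.9 × (1 + 0.111 × 12.8) / [12.8 × (0.597 × 6.50 − 0.111) − 1] = 45.75 / 47.25 = 0.9683 mg/L.

S ≈ 0.968 mg/L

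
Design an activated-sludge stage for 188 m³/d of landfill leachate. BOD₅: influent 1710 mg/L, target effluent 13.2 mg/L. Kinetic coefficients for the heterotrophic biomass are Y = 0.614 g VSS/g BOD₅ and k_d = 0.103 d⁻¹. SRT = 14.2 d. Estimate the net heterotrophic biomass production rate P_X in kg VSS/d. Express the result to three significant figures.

Correct the yield for decay: Y_obs = Y/(1 + k_d θ_c) = 0.614 / (1 + 0.103 × 14.2) = 0.614 / 2.463 = 0.2493.
Substrate removed = Q·(S₀ − S) = 188 m³/d × (1710 − 13.2) g/m³ = 3.19×10^5 g/d = 319.0 kg/d.
So the net sludge growth is P_X = 0.2493 × 319.0 = 79.54 kg VSS/d.

P_X ≈ 79.5 kg VSS/d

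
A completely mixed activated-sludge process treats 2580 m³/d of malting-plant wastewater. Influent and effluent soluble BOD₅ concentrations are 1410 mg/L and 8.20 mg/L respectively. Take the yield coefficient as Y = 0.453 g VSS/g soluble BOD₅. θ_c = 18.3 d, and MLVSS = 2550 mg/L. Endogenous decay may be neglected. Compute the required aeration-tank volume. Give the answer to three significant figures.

With k_d = 0 the design equation reduces to V = Y Q (S₀−S) θ_c / X = 0.453 × 2580 × (1410 − 8.20) × 18.3 / 2550 = 11757 m³.

V ≈ 11800 m³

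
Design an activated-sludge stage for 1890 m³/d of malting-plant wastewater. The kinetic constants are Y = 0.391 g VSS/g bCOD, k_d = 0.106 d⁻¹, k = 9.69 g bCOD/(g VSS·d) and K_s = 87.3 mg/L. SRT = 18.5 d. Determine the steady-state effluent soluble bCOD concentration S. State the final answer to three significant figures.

S ≈ 3.85 mg/L

For a completely mixed reactor with recycle the Lawrence–McCarty relation gives S = K_s·(1 + k_d·θ_c) / [θ_c·(Y·k − k_d) − 1] = 87.3 × (1 + 0.106 × 18.5) / [18.5 × (0.391 × 9.69 − 0.106) − 1] = 258.5 / 67.13 = 3.851 mg/L.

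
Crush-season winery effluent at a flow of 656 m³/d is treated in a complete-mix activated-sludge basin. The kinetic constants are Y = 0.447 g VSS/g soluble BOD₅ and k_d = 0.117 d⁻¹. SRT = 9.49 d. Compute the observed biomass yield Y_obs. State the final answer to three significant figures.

Y_obs ≈ 0.212 g VSS/g soluble BOD₅

The observed yield is Y_obs = Y/(1 + k_d·θ_c) = 0.447 / (1 + 0.117 × 9.49) = 0.447 / 2.110 = 0.2118 g VSS per g soluble BOD₅ removed.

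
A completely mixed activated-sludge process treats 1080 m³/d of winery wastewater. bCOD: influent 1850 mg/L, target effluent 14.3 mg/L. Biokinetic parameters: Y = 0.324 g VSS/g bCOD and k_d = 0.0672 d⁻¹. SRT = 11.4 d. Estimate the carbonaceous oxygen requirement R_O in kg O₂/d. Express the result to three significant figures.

The observed yield is Y_obs = Y/(1 + k_d·θ_c) = 0.324 / (1 + 0.0672 × 11.4) = 0.324 / 1.766 = 0.1835 g VSS per g bCOD removed.
Substrate removed = Q·(S₀ − S) = 1080 m³/d × (1850 − 14.3) g/m³ = 1.98×10^6 g/d = 1983 kg/d.
Net sludge production P_X = 0.1835 × 1983 = 363.7 kg VSS/d.
R_O = Q·ΔS − 1.42 P_X = 1983 − 516.5 = 1466 kg O₂/d.

R_O ≈ 1470 kg O₂/d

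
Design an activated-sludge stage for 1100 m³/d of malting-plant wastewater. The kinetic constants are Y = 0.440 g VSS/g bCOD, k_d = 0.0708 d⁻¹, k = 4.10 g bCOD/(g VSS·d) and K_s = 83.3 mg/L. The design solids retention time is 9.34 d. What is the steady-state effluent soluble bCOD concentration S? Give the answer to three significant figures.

For a completely mixed reactor with recycle the Lawrence–McCarty relation gives S = K_s·(1 + k_d·θ_c) / [θ_c·(Y·k − k_d) − 1] = 83.3 × (1 + 0.0708 × 9.34) / [9.34 × (0.440 × 4.10 − 0.0708) − 1] = 138.4 / 15.19 = 9.111 mg/L.

S ≈ 9.11 mg/L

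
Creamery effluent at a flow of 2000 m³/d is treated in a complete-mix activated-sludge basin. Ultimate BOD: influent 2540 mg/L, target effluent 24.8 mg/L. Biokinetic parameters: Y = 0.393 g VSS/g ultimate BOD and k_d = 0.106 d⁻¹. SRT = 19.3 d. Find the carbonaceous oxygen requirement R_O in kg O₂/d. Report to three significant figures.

Correct the yield for decay: Y_obs = Y/(1 + k_d θ_c) = 0.393 / (1 + 0.106 × 19.3) = 0.393 / 3.046 = 0.1290.
Mass of ultimate BOD removed per day: Q(S₀ − S) = 2000 × 2515 g/m³ = 5030 kg/d.
Biomass synthesised: P_X = Y_obs × 5030 = 649.1 kg VSS/d.
Carbonaceous O₂ demand = substrate oxidised − cell-mass equivalent = 5030 − 1.42 × 649.1 = 4109 kg O₂/d.

R_O ≈ 4110 kg O₂/d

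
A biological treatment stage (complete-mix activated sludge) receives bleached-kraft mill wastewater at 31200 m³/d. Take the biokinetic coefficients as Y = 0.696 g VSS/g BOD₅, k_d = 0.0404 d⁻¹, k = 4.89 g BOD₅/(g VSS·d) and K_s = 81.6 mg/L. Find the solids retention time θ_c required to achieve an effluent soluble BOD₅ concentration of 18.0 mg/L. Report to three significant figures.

From 1/θ_c = Y·k·S/(K_s + S) − k_d: Y·k·S/(K_s+S) = 0.696 × 4.89 × 18.0 / (81.6 + 18.0) = 0.6151 d⁻¹.
Then 1/θ_c = μ − k_d = 0.6151 − 0.0404 = 0.5747 d⁻¹, giving θ_c = 1.740 d.

θ_c ≈ 1.74 d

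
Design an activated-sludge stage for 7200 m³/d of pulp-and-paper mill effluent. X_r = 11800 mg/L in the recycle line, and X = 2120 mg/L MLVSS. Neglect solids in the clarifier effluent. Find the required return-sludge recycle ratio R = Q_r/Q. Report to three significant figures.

Mass balance around the secondary clarifier (neglecting effluent solids): R = X / (X_r − X) = 2120 / (11800 − 2120) = 0.2190.

R ≈ 0.219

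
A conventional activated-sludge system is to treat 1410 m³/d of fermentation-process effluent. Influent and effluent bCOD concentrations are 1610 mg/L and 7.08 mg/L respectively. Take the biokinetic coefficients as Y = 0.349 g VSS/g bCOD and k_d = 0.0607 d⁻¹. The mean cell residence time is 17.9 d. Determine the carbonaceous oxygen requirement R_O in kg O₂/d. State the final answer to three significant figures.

R_O ≈ 1720 kg O₂/d

Correct the yield for decay: Y_obs = Y/(1 + k_d θ_c) = 0.349 / (1 + 0.0607 × 17.9) = 0.349 / 2.087 = 0.1673.
Substrate removed = Q·(S₀ − S) = 1410 m³/d × (1610 − 7.08) g/m³ = 2.26×10^6 g/d = 2260 kg/d.
Net sludge production P_X = 0.1673 × 2260 = 378.0 kg VSS/d.
R_O = Q·ΔS − 1.42 P_X = 2260 − 536.8 = 1723 kg O₂/d.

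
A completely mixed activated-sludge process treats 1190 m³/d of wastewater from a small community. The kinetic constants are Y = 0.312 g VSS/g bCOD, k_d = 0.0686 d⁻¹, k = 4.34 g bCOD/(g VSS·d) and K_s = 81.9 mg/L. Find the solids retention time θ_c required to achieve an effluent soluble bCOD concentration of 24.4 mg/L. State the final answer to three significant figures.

θ_c ≈ 4.13 d

From 1/θ_c = Y·k·S/(K_s + S) − k_d: Y·k·S/(K_s+S) = 0.312 × 4.34 × 24.4 / (81.9 + 24.4) = 0.3108 d⁻¹.
Then 1/θ_c = μ − k_d = 0.3108 − 0.0686 = 0.2422 d⁻¹, giving θ_c = 4.129 d.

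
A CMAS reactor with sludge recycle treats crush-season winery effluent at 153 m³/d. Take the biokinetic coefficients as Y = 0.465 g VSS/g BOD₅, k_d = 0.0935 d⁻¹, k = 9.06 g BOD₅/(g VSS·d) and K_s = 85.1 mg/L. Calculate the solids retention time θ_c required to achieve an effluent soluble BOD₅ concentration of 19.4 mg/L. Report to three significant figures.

From 1/θ_c = Y·k·S/(K_s + S) − k_d: Y·k·S/(K_s+S) = 0.465 × 9.06 × 19.4 / (85.1 + 19.4) = 0.7821 d⁻¹.
Then 1/θ_c = μ − k_d = 0.7821 − 0.0935 = 0.6886 d⁻¹, giving θ_c = 1.452 d.

θ_c ≈ 1.45 d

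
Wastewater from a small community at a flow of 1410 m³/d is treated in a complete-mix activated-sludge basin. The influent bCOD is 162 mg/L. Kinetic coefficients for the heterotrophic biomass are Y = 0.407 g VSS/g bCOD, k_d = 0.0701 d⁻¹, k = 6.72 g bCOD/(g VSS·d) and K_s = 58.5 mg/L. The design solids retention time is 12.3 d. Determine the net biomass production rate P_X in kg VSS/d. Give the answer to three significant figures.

For a completely mixed reactor with recycle the Lawrence–McCarty relation gives S = K_s·(1 + k_d·θ_c) / [θ_c·(Y·k − k_d) − 1] = 58.5 × (1 + 0.0701 × 12.3) / [12.3 × (0.407 × 6.72 − 0.0701) − 1] = 108.9 / 31.78 = 3.428 mg/L.
Observed yield with endogenous decay: Y_obs = Y / (1 + k_d·θ_c) = 0.407 / (1 + 0.0701 × 12.3) = 0.407 / 1.862 = 0.2186 g VSS/g bCOD.
Q·(S₀ − S) = 1410 × (162 − 3.43) × 10⁻³ = 223.6 kg/d removed.
Net biomass production P_X = Y_obs × Q·(S₀ − S) = 0.2186 × 223.6 = 48.87 kg VSS/d.

P_X ≈ 48.9 kg VSS/d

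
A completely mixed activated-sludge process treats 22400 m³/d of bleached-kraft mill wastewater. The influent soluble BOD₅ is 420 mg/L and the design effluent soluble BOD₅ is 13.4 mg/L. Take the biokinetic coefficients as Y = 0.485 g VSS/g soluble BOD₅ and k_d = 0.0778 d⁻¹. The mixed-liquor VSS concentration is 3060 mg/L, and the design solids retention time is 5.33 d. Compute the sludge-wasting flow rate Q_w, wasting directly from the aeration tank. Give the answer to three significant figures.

Q_w ≈ 1020 m³/d

Steady-state biomass mass balance: V·X·(1 + k_d·θ_c) = Y·Q·(S₀ − S)·θ_c, so V = 0.485 × 22400 × (420 − 13.4) × 5.33 / [3060 × (1 + 0.0778 × 5.33)] = 2.35×10^7 / 4329 = 5439 m³.
Wasting from the aeration tank: Q_w = V / θ_c = 5439 / 5.33 = 1020 m³/d.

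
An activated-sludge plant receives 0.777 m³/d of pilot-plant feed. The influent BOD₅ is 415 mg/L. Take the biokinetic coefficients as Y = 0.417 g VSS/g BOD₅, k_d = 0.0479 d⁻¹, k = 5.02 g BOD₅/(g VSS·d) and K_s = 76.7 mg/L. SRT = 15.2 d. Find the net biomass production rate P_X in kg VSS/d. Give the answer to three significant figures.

P_X ≈ 0.0770 kg VSS/d

For a completely mixed reactor with recycle the Lawrence–McCarty relation gives S = K_s·(1 + k_d·θ_c) / [θ_c·(Y·k − k_d) − 1] = 76.7 × (1 + 0.0479 × 15.2) / [15.2 × (0.417 × 5.02 − 0.0479) − 1] = 132.5 / 30.09 = 4.405 mg/L.
Observed yield with endogenous decay: Y_obs = Y / (1 + k_d·θ_c) = 0.417 / (1 + 0.0479 × 15.2) = 0.417 / 1.728 = 0.2413 g VSS/g BOD₅.
Q·(S₀ − S) = 0.777 × (415 − 4.40) × 10⁻³ = 0.3190 kg/d removed.
Biomass produced: P_X = Y_obs·Q·ΔS = 0.2413 × 0.3190 ≈ 0.07699 kg VSS/d.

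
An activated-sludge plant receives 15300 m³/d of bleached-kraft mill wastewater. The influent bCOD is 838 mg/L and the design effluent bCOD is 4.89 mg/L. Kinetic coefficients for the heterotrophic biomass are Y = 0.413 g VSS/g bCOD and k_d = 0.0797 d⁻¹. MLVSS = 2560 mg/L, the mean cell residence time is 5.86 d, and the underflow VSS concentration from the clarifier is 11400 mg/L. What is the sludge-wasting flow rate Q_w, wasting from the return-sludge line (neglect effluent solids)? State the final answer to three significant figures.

From the SRT design equation V = Y Q (S₀−S) θ_c / [X (1 + k_d θ_c)] = 0.413 × 15300 × (838 − 4.89) × 5.86 / [2560 × (1 + 0.0797 × 5.86)] = 3.08×10^7 / 3756 = 8214 m³.
Wasting from the return line (neglecting effluent solids): Q_w = V·X / (θ_c·X_r) = 8214 × 2560 / (5.86 × 11400) = 314.8 m³/d.

Q_w ≈ 315 m³/d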